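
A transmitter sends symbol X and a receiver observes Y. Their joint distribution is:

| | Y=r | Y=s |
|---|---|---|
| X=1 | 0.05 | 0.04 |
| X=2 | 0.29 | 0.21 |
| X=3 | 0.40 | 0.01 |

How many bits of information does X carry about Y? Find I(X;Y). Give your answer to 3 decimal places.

Marginals: p(X) = (0.0900, 0.5000, 0.4100), p(Y) = (0.7400, 0.2600).
I(X;Y) = H(X) + H(Y) − H(X,Y).
H(X) = 1.3400, H(Y) = 0.8267, H(X,Y) = 1.9878.
I(X;Y) = 1.3400 + 0.8267 − 1.9878 = 0.179 bits.

0.179 bits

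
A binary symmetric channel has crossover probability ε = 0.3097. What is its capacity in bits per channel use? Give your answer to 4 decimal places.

Binary symmetric channel: C = 1 − h₂(ε) where h₂ is the binary entropy function.
h₂(0.3097) = −0.3097·log₂0.3097 − 0.6903·log₂0.6903 = 0.8928.
C = 1 − 0.8928 = 0.1072 bits per channel use.

0.1072 bits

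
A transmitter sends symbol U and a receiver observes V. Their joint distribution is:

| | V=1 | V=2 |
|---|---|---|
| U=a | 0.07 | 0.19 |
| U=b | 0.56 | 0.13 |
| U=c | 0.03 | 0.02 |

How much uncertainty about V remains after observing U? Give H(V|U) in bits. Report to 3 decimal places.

Marginals: p(U) = (0.2600, 0.6900, 0.0500), p(V) = (0.6600, 0.3400).
H(V|U) = Σ p(U) · H(V|U=·).
  U=a: p=0.2600, H(V|U=a) = 0.8404
  U=b: p=0.6900, H(V|U=b) = 0.6981
  U=c: p=0.0500, H(V|U=c) = 0.9710
Weighted sum = 0.749 bits.

0.749 bits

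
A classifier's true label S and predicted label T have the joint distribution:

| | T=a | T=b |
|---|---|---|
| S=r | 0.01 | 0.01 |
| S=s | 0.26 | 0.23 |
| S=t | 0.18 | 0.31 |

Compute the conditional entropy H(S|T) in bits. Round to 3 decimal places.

Chain rule: H(S|T) = H(S,T) − H(T).
Marginals: p(S) = (0.0200, 0.4900, 0.4900), p(T) = (0.4500, 0.5500).
H(S,T) = 2.0949 bits; H(T) = 0.9928 bits.
H(S|T) = 2.0949 − 0.9928 = 1.102 bits.

1.102 bits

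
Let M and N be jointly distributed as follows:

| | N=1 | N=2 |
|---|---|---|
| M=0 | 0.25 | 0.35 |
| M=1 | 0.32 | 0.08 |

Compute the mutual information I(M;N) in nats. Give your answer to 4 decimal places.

Marginals: p(M) = (0.6000, 0.4000), p(N) = (0.5700, 0.4300).
I(M;N) = Σ p(x,y)·ln[p(x,y)/(p(x)p(y))].
  (0,1): 0.25·ln(0.7310) = -0.07834
  (0,2): 0.35·ln(1.3566) = 0.10674
  (1,1): 0.32·ln(1.4035) = 0.10847
  (1,2): 0.08·ln(0.4651) = -0.06124
Sum = 0.0756 nats.

0.0756 nats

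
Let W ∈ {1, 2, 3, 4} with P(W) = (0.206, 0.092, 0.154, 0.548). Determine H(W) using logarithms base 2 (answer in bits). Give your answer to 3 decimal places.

1.677 bits

H(W) = −Σ p·log₂ p.
  −(0.206)·log₂(0.206) = 0.4695
  −(0.092)·log₂(0.092) = 0.3167
  −(0.154)·log₂(0.154) = 0.4156
  −(0.548)·log₂(0.548) = 0.4755
Sum: 0.4695 + 0.3167 + 0.4156 + 0.4755 = 1.677 bits.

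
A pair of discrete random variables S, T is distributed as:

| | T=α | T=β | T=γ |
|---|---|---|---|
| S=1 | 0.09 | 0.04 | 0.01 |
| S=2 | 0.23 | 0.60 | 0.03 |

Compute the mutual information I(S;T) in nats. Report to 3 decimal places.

0.043 nats

Marginals: p(S) = (0.1400, 0.8600), p(T) = (0.3200, 0.6400, 0.0400).
I(S;T) = H(S) + H(T) − H(S,T).
H(S) = 0.4050, H(T) = 0.7790, H(S,T) = 1.1412.
I(S;T) = 0.4050 + 0.7790 − 1.1412 = 0.043 nats.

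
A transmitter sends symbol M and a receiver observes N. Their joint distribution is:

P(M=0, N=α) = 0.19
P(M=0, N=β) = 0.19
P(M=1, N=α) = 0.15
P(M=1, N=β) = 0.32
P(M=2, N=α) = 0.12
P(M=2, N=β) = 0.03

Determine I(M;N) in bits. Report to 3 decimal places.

0.082 bits

Marginals: p(M) = (0.3800, 0.4700, 0.1500), p(N) = (0.4600, 0.5400).
I(M;N) = Σ p(x,y)·log₂[p(x,y)/(p(x)p(y))].
  (0,α): 0.19·log₂(1.0870) = 0.0229
  (0,β): 0.19·log₂(0.9259) = -0.0211
  (1,α): 0.15·log₂(0.6938) = -0.0791
  (1,β): 0.32·log₂(1.2608) = 0.1070
  (2,α): 0.12·log₂(1.7391) = 0.0958
  (2,β): 0.03·log₂(0.3704) = -0.0430
Sum = 0.082 bits.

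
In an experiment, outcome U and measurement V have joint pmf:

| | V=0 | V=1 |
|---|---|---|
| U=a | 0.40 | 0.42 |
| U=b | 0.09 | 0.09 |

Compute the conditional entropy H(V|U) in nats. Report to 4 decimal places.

Chain rule: H(V|U) = H(U,V) − H(U).
Marginals: p(U) = (0.8200, 0.1800), p(V) = (0.4900, 0.5100).
H(U,V) = 1.1643 nats; H(U) = 0.4714 nats.
H(V|U) = 1.1643 − 0.4714 = 0.6929 nats.

0.6929 nats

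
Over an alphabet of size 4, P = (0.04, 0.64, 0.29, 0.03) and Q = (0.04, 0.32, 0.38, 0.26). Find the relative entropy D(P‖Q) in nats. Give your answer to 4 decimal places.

0.3004 nats

D(P‖Q) = Σ p·ln(p/q).
  0.04·ln(0.04/0.04) = 0.00000
  0.64·ln(0.64/0.32) = 0.44361
  0.29·ln(0.29/0.38) = -0.07838
  0.03·ln(0.03/0.26) = -0.06478
D(P‖Q) = 0.3004 nats.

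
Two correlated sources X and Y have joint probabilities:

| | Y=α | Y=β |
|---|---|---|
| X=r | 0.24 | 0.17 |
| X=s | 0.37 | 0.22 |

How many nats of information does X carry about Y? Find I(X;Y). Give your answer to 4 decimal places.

Marginals: p(X) = (0.4100, 0.5900), p(Y) = (0.6100, 0.3900).
I(X;Y) = H(X) + H(Y) − H(X,Y).
H(X) = 0.6769, H(Y) = 0.6687, H(X,Y) = 1.3447.
I(X;Y) = 0.6769 + 0.6687 − 1.3447 = 0.0009 nats.

0.0009 nats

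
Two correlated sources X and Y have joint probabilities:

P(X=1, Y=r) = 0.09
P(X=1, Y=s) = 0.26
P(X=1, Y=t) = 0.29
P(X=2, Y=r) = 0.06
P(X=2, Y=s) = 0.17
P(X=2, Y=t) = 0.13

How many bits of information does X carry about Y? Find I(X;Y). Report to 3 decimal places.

0.006 bits

Marginals: p(X) = (0.6400, 0.3600), p(Y) = (0.1500, 0.4300, 0.4200).
I(X;Y) = Σ p(x,y)·log₂[p(x,y)/(p(x)p(y))].
  (1,r): 0.09·log₂(0.9375) = -0.0084
  (1,s): 0.26·log₂(0.9448) = -0.0213
  (1,t): 0.29·log₂(1.0789) = 0.0318
  (2,r): 0.06·log₂(1.1111) = 0.0091
  (2,s): 0.17·log₂(1.0982) = 0.0230
  (2,t): 0.13·log₂(0.8598) = -0.0283
Sum = 0.006 bits.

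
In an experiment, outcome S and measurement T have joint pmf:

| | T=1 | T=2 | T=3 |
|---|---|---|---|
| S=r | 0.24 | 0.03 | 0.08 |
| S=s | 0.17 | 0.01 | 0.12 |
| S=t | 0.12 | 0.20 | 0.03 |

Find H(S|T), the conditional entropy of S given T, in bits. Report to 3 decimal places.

1.321 bits

Marginals: p(S) = (0.3500, 0.3000, 0.3500), p(T) = (0.5300, 0.2400, 0.2300).
H(S|T) = Σ p(T) · H(S|T=·).
  T=1: p=0.5300, H(S|T=1) = 1.5289
  T=2: p=0.2400, H(S|T=2) = 0.7852
  T=3: p=0.2300, H(S|T=3) = 1.4029
Weighted sum = 1.321 bits.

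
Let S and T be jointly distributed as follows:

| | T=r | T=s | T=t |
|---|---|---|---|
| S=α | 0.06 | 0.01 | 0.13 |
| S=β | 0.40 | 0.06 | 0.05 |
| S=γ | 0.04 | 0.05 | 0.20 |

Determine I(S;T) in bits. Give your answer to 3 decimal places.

Marginals: p(S) = (0.2000, 0.5100, 0.2900), p(T) = (0.5000, 0.1200, 0.3800).
I(S;T) = Σ p(x,y)·log₂[p(x,y)/(p(x)p(y))].
  (α,r): 0.06·log₂(0.6000) = -0.0442
  (α,s): 0.01·log₂(0.4167) = -0.0126
  (α,t): 0.13·log₂(1.7105) = 0.1007
  (β,r): 0.40·log₂(1.5686) = 0.2598
  (β,s): 0.06·log₂(0.9804) = -0.0017
  (β,t): 0.05·log₂(0.2580) = -0.0977
  (γ,r): 0.04·log₂(0.2759) = -0.0743
  (γ,s): 0.05·log₂(1.4368) = 0.0261
  (γ,t): 0.20·log₂(1.8149) = 0.1720
Sum = 0.328 bits.

0.328 bits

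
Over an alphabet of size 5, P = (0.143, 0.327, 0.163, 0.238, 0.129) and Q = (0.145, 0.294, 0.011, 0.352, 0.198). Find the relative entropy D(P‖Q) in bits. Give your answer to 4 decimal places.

0.4672 bits

D(P‖Q) = Σ p·log₂(p/q).
  0.143·log₂(0.143/0.145) = -0.00287
  0.327·log₂(0.327/0.294) = 0.05019
  0.163·log₂(0.163/0.011) = 0.63396
  0.238·log₂(0.238/0.352) = -0.13438
  0.129·log₂(0.129/0.198) = -0.07974
D(P‖Q) = 0.4672 bits.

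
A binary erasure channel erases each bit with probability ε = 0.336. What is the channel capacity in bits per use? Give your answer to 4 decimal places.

Binary erasure channel: capacity C = 1 − ε.
C = 1 − 0.336 = 0.6640 bits per channel use.

0.6640 bits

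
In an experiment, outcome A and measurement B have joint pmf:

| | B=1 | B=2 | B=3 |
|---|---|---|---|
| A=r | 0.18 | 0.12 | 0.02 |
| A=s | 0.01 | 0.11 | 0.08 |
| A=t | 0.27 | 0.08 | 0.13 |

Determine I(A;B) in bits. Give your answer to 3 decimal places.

Marginals: p(A) = (0.3200, 0.2000, 0.4800), p(B) = (0.4600, 0.3100, 0.2300).
I(A;B) = H(A) + H(B) − H(A,B).
H(A) = 1.4987, H(B) = 1.5268, H(A,B) = 2.8177.
I(A;B) = 1.4987 + 1.5268 − 2.8177 = 0.208 bits.

0.208 bits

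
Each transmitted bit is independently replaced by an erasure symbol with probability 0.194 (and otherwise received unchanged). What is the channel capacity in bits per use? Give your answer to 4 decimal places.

0.8060 bits

Binary erasure channel: capacity C = 1 − ε.
C = 1 − 0.194 = 0.8060 bits per channel use.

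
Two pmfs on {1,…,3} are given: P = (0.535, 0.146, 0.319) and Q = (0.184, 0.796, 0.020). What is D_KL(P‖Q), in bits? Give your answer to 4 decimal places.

1.7411 bits

D(P‖Q) = Σ p·log₂(p/q).
  0.535·log₂(0.535/0.184) = 0.82381
  0.146·log₂(0.146/0.796) = -0.35723
  0.319·log₂(0.319/0.020) = 1.27456
D(P‖Q) = 1.7411 bits.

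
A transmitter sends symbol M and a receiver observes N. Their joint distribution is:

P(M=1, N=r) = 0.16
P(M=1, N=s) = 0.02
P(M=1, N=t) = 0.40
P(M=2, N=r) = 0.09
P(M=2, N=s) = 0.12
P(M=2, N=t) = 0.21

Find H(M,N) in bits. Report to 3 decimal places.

H(M,N) = −Σ p(x,y)·log₂ p(x,y) over all 6 cells.
  cell (1,r): −0.16·log₂0.16 = 0.4230
  cell (1,s): −0.02·log₂0.02 = 0.1129
  cell (1,t): −0.40·log₂0.40 = 0.5288
  cell (2,r): −0.09·log₂0.09 = 0.3127
  cell (2,s): −0.12·log₂0.12 = 0.3671
  cell (2,t): −0.21·log₂0.21 = 0.4728
Sum = 2.217 bits.

2.217 bits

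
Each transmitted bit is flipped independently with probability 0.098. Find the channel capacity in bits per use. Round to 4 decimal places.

0.5374 bits

Binary symmetric channel: C = 1 − h₂(ε) where h₂ is the binary entropy function.
h₂(0.098) = −0.098·log₂0.098 − 0.902·log₂0.902 = 0.4626.
C = 1 − 0.4626 = 0.5374 bits per channel use.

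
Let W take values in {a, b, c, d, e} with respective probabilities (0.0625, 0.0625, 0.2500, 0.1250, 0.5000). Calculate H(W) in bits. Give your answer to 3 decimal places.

1.875 bits

H(W) = −Σ p·log₂ p.
  −(0.0625)·log₂(0.0625) = 0.2500
  −(0.0625)·log₂(0.0625) = 0.2500
  −(0.2500)·log₂(0.2500) = 0.5000
  −(0.1250)·log₂(0.1250) = 0.3750
  −(0.5000)·log₂(0.5000) = 0.5000
Sum: 0.2500 + 0.2500 + 0.5000 + 0.3750 + 0.5000 = 1.875 bits.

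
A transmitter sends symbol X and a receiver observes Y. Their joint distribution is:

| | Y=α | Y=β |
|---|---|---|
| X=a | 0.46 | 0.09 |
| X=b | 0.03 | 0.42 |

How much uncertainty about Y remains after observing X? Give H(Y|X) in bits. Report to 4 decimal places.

Marginals: p(X) = (0.5500, 0.4500), p(Y) = (0.4900, 0.5100).
H(Y|X) = Σ p(X) · H(Y|X=·).
  X=a: p=0.5500, H(Y|X=a) = 0.6429
  X=b: p=0.4500, H(Y|X=b) = 0.3534
Weighted sum = 0.5126 bits.

0.5126 bits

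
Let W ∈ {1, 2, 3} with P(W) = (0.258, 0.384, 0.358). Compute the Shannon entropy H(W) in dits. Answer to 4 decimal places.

0.4711 dits

H(W) = −Σ p·log₁₀ p.
  −(0.258)·log₁₀(0.258) = 0.15180
  −(0.384)·log₁₀(0.384) = 0.15962
  −(0.358)·log₁₀(0.358) = 0.15971
Sum: 0.15180 + 0.15962 + 0.15971 = 0.4711 dits.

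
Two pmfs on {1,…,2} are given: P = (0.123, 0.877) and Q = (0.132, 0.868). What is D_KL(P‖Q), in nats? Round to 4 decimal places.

0.0004 nats

D(P‖Q) = Σ p·ln(p/q).
  0.123·ln(0.123/0.132) = -0.00869
  0.877·ln(0.877/0.868) = 0.00905
D(P‖Q) = 0.0004 nats.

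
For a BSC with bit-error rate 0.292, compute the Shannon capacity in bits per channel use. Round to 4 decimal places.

0.1287 bits

Binary symmetric channel: C = 1 − h₂(ε) where h₂ is the binary entropy function.
h₂(0.292) = −0.292·log₂0.292 − 0.708·log₂0.708 = 0.8713.
C = 1 − 0.8713 = 0.1287 bits per channel use.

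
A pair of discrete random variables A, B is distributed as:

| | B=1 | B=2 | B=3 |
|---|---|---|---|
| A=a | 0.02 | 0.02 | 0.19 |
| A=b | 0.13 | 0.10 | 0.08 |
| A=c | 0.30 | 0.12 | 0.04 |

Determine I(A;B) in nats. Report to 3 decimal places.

Marginals: p(A) = (0.2300, 0.3100, 0.4600), p(B) = (0.4500, 0.2400, 0.3100).
I(A;B) = Σ p(x,y)·ln[p(x,y)/(p(x)p(y))].
  (a,1): 0.02·ln(0.1932) = -0.0329
  (a,2): 0.02·ln(0.3623) = -0.0203
  (a,3): 0.19·ln(2.6648) = 0.1862
  (b,1): 0.13·ln(0.9319) = -0.0092
  (b,2): 0.10·ln(1.3441) = 0.0296
  (b,3): 0.08·ln(0.8325) = -0.0147
  (c,1): 0.30·ln(1.4493) = 0.1113
  (c,2): 0.12·ln(1.0870) = 0.0100
  (c,3): 0.04·ln(0.2805) = -0.0508
Sum = 0.209 nats.

0.209 nats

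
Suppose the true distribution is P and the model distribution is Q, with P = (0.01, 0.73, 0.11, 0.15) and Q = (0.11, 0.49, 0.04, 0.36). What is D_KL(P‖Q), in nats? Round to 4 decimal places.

0.2470 nats

D(P‖Q) = Σ p·ln(p/q).
  0.01·ln(0.01/0.11) = -0.02398
  0.73·ln(0.73/0.49) = 0.29101
  0.11·ln(0.11/0.04) = 0.11128
  0.15·ln(0.15/0.36) = -0.13132
D(P‖Q) = 0.2470 nats.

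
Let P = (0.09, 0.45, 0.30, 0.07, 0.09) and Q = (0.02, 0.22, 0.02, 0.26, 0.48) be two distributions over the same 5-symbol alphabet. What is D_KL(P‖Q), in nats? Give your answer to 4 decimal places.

1.0273 nats

D(P‖Q) = Σ p·ln(p/q).
  0.09·ln(0.09/0.02) = 0.13537
  0.45·ln(0.45/0.22) = 0.32203
  0.30·ln(0.30/0.02) = 0.81242
  0.07·ln(0.07/0.26) = -0.09185
  0.09·ln(0.09/0.48) = -0.15066
D(P‖Q) = 1.0273 nats.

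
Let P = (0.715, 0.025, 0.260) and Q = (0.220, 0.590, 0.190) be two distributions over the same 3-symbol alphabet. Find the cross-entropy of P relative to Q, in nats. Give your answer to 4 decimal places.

H(P,Q) = −Σ p·ln q.
  −0.715·ln(0.220) = 1.08260
  −0.025·ln(0.590) = 0.01319
  −0.260·ln(0.190) = 0.43179
H(P,Q) = 1.5276 nats.

1.5276 nats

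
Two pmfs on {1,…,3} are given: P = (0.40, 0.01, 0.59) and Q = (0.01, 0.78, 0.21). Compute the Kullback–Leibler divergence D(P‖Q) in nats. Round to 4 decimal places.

2.0415 nats

D(P‖Q) = Σ p·ln(p/q).
  0.40·ln(0.40/0.01) = 1.47555
  0.01·ln(0.01/0.78) = -0.04357
  0.59·ln(0.59/0.21) = 0.60948
D(P‖Q) = 2.0415 nats.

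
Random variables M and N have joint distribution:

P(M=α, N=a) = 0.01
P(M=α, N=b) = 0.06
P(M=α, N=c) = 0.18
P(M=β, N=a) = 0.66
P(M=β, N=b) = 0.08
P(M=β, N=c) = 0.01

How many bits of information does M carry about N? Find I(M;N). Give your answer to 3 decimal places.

0.542 bits

Marginals: p(M) = (0.2500, 0.7500), p(N) = (0.6700, 0.1400, 0.1900).
I(M;N) = H(M) + H(N) − H(M,N).
H(M) = 0.8113, H(N) = 1.2394, H(M,N) = 1.5089.
I(M;N) = 0.8113 + 1.2394 − 1.5089 = 0.542 bits.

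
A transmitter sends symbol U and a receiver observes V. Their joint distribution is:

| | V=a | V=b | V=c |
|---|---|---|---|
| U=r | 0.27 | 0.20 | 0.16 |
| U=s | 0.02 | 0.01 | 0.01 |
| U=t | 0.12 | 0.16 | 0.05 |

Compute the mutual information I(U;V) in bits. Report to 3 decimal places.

0.023 bits

Marginals: p(U) = (0.6300, 0.0400, 0.3300), p(V) = (0.4100, 0.3700, 0.2200).
I(U;V) = Σ p(x,y)·log₂[p(x,y)/(p(x)p(y))].
  (r,a): 0.27·log₂(1.0453) = 0.0173
  (r,b): 0.20·log₂(0.8580) = -0.0442
  (r,c): 0.16·log₂(1.1544) = 0.0331
  (s,a): 0.02·log₂(1.2195) = 0.0057
  (s,b): 0.01·log₂(0.6757) = -0.0057
  (s,c): 0.01·log₂(1.1364) = 0.0018
  (t,a): 0.12·log₂(0.8869) = -0.0208
  (t,b): 0.16·log₂(1.3104) = 0.0624
  (t,c): 0.05·log₂(0.6887) = -0.0269
Sum = 0.023 bits.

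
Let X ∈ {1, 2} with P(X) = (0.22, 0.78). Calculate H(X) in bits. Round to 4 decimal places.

0.7602 bits

H(X) = −Σ p·log₂ p.
  −(0.22)·log₂(0.22) = 0.48057
  −(0.78)·log₂(0.78) = 0.27959
Sum: 0.48057 + 0.27959 = 0.7602 bits.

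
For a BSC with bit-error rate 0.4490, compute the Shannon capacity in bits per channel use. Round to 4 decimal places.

0.0075 bits

Binary symmetric channel: C = 1 − h₂(ε) where h₂ is the binary entropy function.
h₂(0.4490) = −0.4490·log₂0.4490 − 0.5510·log₂0.5510 = 0.9925.
C = 1 − 0.9925 = 0.0075 bits per channel use.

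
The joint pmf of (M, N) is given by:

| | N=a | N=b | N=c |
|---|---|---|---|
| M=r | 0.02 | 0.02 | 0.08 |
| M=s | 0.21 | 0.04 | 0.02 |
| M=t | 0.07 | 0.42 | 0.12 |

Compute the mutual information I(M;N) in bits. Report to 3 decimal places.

Marginals: p(M) = (0.1200, 0.2700, 0.6100), p(N) = (0.3000, 0.4800, 0.2200).
I(M;N) = Σ p(x,y)·log₂[p(x,y)/(p(x)p(y))].
  (r,a): 0.02·log₂(0.5556) = -0.0170
  (r,b): 0.02·log₂(0.3472) = -0.0305
  (r,c): 0.08·log₂(3.0303) = 0.1280
  (s,a): 0.21·log₂(2.5926) = 0.2886
  (s,b): 0.04·log₂(0.3086) = -0.0678
  (s,c): 0.02·log₂(0.3367) = -0.0314
  (t,a): 0.07·log₂(0.3825) = -0.0970
  (t,b): 0.42·log₂(1.4344) = 0.2186
  (t,c): 0.12·log₂(0.8942) = -0.0194
Sum = 0.372 bits.

0.372 bits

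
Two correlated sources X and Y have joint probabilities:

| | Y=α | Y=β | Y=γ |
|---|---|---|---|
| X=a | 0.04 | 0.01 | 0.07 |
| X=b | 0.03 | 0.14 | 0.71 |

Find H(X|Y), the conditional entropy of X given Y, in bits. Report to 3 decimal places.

Chain rule: H(X|Y) = H(X,Y) − H(Y).
Marginals: p(X) = (0.1200, 0.8800), p(Y) = (0.0700, 0.1500, 0.7800).
H(X,Y) = 1.4204 bits; H(Y) = 0.9587 bits.
H(X|Y) = 1.4204 − 0.9587 = 0.462 bits.

0.462 bits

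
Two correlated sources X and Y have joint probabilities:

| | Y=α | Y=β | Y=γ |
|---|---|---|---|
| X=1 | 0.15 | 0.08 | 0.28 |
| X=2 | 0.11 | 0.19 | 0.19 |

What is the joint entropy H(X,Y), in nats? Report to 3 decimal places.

1.717 nats

H(X,Y) = −Σ p(x,y)·ln p(x,y) over all 6 cells.
  cell (1,α): −0.15·ln0.15 = 0.2846
  cell (1,β): −0.08·ln0.08 = 0.2021
  cell (1,γ): −0.28·ln0.28 = 0.3564
  cell (2,α): −0.11·ln0.11 = 0.2428
  cell (2,β): −0.19·ln0.19 = 0.3155
  cell (2,γ): −0.19·ln0.19 = 0.3155
Sum = 1.717 nats.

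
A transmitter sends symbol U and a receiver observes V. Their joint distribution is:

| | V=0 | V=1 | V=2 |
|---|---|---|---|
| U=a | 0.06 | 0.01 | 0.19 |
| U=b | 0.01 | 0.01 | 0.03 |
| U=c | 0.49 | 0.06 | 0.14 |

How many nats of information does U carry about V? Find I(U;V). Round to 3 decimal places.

Marginals: p(U) = (0.2600, 0.0500, 0.6900), p(V) = (0.5600, 0.0800, 0.3600).
I(U;V) = H(U) + H(V) − H(U,V).
H(U) = 0.7561, H(V) = 0.8946, H(U,V) = 1.5213.
I(U;V) = 0.7561 + 0.8946 − 1.5213 = 0.129 nats.

0.129 nats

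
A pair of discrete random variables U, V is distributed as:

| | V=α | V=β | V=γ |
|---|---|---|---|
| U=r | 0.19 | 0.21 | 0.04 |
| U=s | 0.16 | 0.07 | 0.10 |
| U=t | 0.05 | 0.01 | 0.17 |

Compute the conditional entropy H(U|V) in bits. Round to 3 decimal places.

1.284 bits

Marginals: p(U) = (0.4400, 0.3300, 0.2300), p(V) = (0.4000, 0.2900, 0.3100).
H(U|V) = Σ p(V) · H(U|V=·).
  V=α: p=0.4000, H(U|V=α) = 1.4139
  V=β: p=0.2900, H(U|V=β) = 0.9997
  V=γ: p=0.3100, H(U|V=γ) = 1.3830
Weighted sum = 1.284 bits.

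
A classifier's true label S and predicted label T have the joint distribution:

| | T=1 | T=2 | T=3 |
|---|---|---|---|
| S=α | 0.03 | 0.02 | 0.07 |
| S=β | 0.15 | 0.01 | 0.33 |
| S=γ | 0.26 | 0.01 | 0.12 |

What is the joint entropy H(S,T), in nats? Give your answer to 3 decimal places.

H(S,T) = −Σ p(x,y)·ln p(x,y) over all 9 cells.
  cell (α,1): −0.03·ln0.03 = 0.1052
  cell (α,2): −0.02·ln0.02 = 0.0782
  cell (α,3): −0.07·ln0.07 = 0.1861
  cell (β,1): −0.15·ln0.15 = 0.2846
  cell (β,2): −0.01·ln0.01 = 0.0461
  cell (β,3): −0.33·ln0.33 = 0.3659
  cell (γ,1): −0.26·ln0.26 = 0.3502
  cell (γ,2): −0.01·ln0.01 = 0.0461
  cell (γ,3): −0.12·ln0.12 = 0.2544
Sum = 1.717 nats.

1.717 nats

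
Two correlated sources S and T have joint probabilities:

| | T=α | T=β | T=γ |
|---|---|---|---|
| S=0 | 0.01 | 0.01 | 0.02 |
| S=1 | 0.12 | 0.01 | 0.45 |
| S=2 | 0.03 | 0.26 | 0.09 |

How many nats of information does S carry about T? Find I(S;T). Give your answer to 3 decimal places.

Marginals: p(S) = (0.0400, 0.5800, 0.3800), p(T) = (0.1600, 0.2800, 0.5600).
I(S;T) = H(S) + H(T) − H(S,T).
H(S) = 0.8124, H(T) = 0.9743, H(S,T) = 1.5023.
I(S;T) = 0.8124 + 0.9743 − 1.5023 = 0.284 nats.

0.284 nats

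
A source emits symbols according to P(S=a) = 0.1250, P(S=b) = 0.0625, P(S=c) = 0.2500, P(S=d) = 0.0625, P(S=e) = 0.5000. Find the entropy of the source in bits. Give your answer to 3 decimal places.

H(S) = −Σ p·log₂ p.
  −(0.1250)·log₂(0.1250) = 0.3750
  −(0.0625)·log₂(0.0625) = 0.2500
  −(0.2500)·log₂(0.2500) = 0.5000
  −(0.0625)·log₂(0.0625) = 0.2500
  −(0.5000)·log₂(0.5000) = 0.5000
Sum: 0.3750 + 0.2500 + 0.5000 + 0.2500 + 0.5000 = 1.875 bits.

1.875 bits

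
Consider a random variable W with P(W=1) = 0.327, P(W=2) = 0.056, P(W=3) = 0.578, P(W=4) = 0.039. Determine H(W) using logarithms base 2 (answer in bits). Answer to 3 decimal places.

1.400 bits

H(W) = −Σ p·log₂ p.
  −(0.327)·log₂(0.327) = 0.5273
  −(0.056)·log₂(0.056) = 0.2329
  −(0.578)·log₂(0.578) = 0.4571
  −(0.039)·log₂(0.039) = 0.1825
Sum: 0.5273 + 0.2329 + 0.4571 + 0.1825 = 1.400 bits.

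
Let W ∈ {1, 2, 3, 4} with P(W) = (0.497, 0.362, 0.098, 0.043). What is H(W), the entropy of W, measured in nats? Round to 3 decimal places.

H(W) = −Σ p·ln p.
  −(0.497)·ln(0.497) = 0.3475
  −(0.362)·ln(0.362) = 0.3678
  −(0.098)·ln(0.098) = 0.2276
  −(0.043)·ln(0.043) = 0.1353
Sum: 0.3475 + 0.3678 + 0.2276 + 0.1353 = 1.078 nats.

1.078 nats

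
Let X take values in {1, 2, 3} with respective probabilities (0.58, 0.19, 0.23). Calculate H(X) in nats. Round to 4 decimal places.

H(X) = −Σ p·ln p.
  −(0.58)·ln(0.58) = 0.31594
  −(0.19)·ln(0.19) = 0.31554
  −(0.23)·ln(0.23) = 0.33803
Sum: 0.31594 + 0.31554 + 0.33803 = 0.9695 nats.

0.9695 nats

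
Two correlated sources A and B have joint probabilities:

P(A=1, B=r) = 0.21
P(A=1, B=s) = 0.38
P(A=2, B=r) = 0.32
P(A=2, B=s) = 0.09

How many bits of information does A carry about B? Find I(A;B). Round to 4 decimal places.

Marginals: p(A) = (0.5900, 0.4100), p(B) = (0.5300, 0.4700).
I(A;B) = H(A) + H(B) − H(A,B).
H(A) = 0.9765, H(B) = 0.9974, H(A,B) = 1.8420.
I(A;B) = 0.9765 + 0.9974 − 1.8420 = 0.1319 bits.

0.1319 bits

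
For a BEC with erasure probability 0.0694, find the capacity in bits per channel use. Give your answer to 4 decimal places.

Binary erasure channel: capacity C = 1 − ε.
C = 1 − 0.0694 = 0.9306 bits per channel use.

0.9306 bits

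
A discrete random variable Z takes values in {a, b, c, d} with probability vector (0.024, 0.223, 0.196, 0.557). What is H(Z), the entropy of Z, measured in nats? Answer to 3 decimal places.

1.070 nats

H(Z) = −Σ p·ln p.
  −(0.024)·ln(0.024) = 0.0895
  −(0.223)·ln(0.223) = 0.3346
  −(0.196)·ln(0.196) = 0.3194
  −(0.557)·ln(0.557) = 0.3260
Sum: 0.0895 + 0.3346 + 0.3194 + 0.3260 = 1.070 nats.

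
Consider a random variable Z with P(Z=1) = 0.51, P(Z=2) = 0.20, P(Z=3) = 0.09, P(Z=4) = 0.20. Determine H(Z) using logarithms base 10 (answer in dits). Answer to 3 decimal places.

0.523 dits

H(Z) = −Σ p·log₁₀ p.
  −(0.51)·log₁₀(0.51) = 0.1491
  −(0.20)·log₁₀(0.20) = 0.1398
  −(0.09)·log₁₀(0.09) = 0.0941
  −(0.20)·log₁₀(0.20) = 0.1398
Sum: 0.1491 + 0.1398 + 0.0941 + 0.1398 = 0.523 dits.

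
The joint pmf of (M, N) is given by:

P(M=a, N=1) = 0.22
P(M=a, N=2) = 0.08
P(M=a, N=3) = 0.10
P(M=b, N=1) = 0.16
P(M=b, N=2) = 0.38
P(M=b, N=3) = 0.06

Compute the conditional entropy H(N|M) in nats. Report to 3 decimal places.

Chain rule: H(N|M) = H(M,N) − H(M).
Marginals: p(M) = (0.4000, 0.6000), p(N) = (0.3800, 0.4600, 0.1600).
H(M,N) = 1.5951 nats; H(M) = 0.6730 nats.
H(N|M) = 1.5951 − 0.6730 = 0.922 nats.

0.922 nats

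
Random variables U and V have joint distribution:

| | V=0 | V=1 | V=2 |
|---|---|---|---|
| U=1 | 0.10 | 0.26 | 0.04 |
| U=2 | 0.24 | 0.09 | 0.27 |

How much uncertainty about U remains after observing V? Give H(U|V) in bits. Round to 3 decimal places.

0.757 bits

Marginals: p(U) = (0.4000, 0.6000), p(V) = (0.3400, 0.3500, 0.3100).
H(U|V) = Σ p(V) · H(U|V=·).
  V=0: p=0.3400, H(U|V=0) = 0.8740
  V=1: p=0.3500, H(U|V=1) = 0.8224
  V=2: p=0.3100, H(U|V=2) = 0.5548
Weighted sum = 0.757 bits.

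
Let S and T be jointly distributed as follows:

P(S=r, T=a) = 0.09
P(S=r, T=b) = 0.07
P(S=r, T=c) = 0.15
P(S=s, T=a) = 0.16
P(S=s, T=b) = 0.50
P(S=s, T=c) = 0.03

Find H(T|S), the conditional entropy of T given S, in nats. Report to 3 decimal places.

Chain rule: H(T|S) = H(S,T) − H(S).
Marginals: p(S) = (0.3100, 0.6900), p(T) = (0.2500, 0.5700, 0.1800).
H(S,T) = 1.4324 nats; H(S) = 0.6191 nats.
H(T|S) = 1.4324 − 0.6191 = 0.813 nats.

0.813 nats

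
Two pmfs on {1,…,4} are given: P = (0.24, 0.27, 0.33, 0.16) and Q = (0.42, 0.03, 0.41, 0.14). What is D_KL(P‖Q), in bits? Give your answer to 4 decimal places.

D(P‖Q) = Σ p·log₂(p/q).
  0.24·log₂(0.24/0.42) = -0.19377
  0.27·log₂(0.27/0.03) = 0.85588
  0.33·log₂(0.33/0.41) = -0.10334
  0.16·log₂(0.16/0.14) = 0.03082
D(P‖Q) = 0.5896 bits.

0.5896 bits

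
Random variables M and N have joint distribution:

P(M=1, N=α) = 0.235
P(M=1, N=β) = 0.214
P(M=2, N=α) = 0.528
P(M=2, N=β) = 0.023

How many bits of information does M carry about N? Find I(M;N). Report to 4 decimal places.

0.2039 bits

Marginals: p(M) = (0.4490, 0.5510), p(N) = (0.7630, 0.2370).
I(M;N) = Σ p(x,y)·log₂[p(x,y)/(p(x)p(y))].
  (1,α): 0.235·log₂(0.6860) = -0.12780
  (1,β): 0.214·log₂(2.0110) = 0.21570
  (2,α): 0.528·log₂(1.2559) = 0.17357
  (2,β): 0.023·log₂(0.1761) = -0.05762
Sum = 0.2039 bits.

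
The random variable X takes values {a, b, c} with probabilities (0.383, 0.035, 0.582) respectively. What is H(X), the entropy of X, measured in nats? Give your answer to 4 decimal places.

H(X) = −Σ p·ln p.
  −(0.383)·ln(0.383) = 0.36757
  −(0.035)·ln(0.035) = 0.11733
  −(0.582)·ln(0.582) = 0.31503
Sum: 0.36757 + 0.11733 + 0.31503 = 0.7999 nats.

0.7999 nats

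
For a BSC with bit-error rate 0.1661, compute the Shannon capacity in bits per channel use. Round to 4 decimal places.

0.3513 bits

Binary symmetric channel: C = 1 − h₂(ε) where h₂ is the binary entropy function.
h₂(0.1661) = −0.1661·log₂0.1661 − 0.8339·log₂0.8339 = 0.6487.
C = 1 − 0.6487 = 0.3513 bits per channel use.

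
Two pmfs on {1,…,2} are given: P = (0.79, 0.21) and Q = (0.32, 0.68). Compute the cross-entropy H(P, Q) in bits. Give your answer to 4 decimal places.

1.4155 bits

H(P,Q) = −Σ p·log₂ q.
  −0.79·log₂(0.32) = 1.29865
  −0.21·log₂(0.68) = 0.11684
H(P,Q) = 1.4155 bits.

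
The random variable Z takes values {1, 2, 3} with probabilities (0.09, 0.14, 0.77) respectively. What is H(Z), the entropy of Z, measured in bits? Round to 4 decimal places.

H(Z) = −Σ p·log₂ p.
  −(0.09)·log₂(0.09) = 0.31265
  −(0.14)·log₂(0.14) = 0.39711
  −(0.77)·log₂(0.77) = 0.29034
Sum: 0.31265 + 0.39711 + 0.29034 = 1.0001 bits.

1.0001 bits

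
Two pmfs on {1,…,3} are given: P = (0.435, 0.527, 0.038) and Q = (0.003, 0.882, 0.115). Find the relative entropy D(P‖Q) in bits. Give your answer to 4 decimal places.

D(P‖Q) = Σ p·log₂(p/q).
  0.435·log₂(0.435/0.003) = 3.12326
  0.527·log₂(0.527/0.882) = -0.39155
  0.038·log₂(0.038/0.115) = -0.06071
D(P‖Q) = 2.6710 bits.

2.6710 bits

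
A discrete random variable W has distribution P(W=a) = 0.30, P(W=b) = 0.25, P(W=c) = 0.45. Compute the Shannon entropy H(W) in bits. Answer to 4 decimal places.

1.5395 bits

H(W) = −Σ p·log₂ p.
  −(0.30)·log₂(0.30) = 0.52109
  −(0.25)·log₂(0.25) = 0.50000
  −(0.45)·log₂(0.45) = 0.51840
Sum: 0.52109 + 0.50000 + 0.51840 = 1.5395 bits.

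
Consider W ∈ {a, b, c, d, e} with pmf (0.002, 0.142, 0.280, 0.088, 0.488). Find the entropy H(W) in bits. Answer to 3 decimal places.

H(W) = −Σ p·log₂ p.
  −(0.002)·log₂(0.002) = 0.0179
  −(0.142)·log₂(0.142) = 0.3999
  −(0.280)·log₂(0.280) = 0.5142
  −(0.088)·log₂(0.088) = 0.3086
  −(0.488)·log₂(0.488) = 0.5051
Sum: 0.0179 + 0.3999 + 0.5142 + 0.3086 + 0.5051 = 1.746 bits.

1.746 bits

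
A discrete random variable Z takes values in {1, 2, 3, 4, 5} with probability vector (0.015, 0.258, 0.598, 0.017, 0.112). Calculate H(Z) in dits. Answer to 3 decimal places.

H(Z) = −Σ p·log₁₀ p.
  −(0.015)·log₁₀(0.015) = 0.0274
  −(0.258)·log₁₀(0.258) = 0.1518
  −(0.598)·log₁₀(0.598) = 0.1335
  −(0.017)·log₁₀(0.017) = 0.0301
  −(0.112)·log₁₀(0.112) = 0.1065
Sum: 0.0274 + 0.1518 + 0.1335 + 0.0301 + 0.1065 = 0.449 dits.

0.449 dits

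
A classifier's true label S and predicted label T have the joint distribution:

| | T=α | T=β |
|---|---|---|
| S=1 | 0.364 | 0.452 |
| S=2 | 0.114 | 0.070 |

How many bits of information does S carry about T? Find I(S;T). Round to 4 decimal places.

Marginals: p(S) = (0.8160, 0.1840), p(T) = (0.4780, 0.5220).
I(S;T) = H(S) + H(T) − H(S,T).
H(S) = 0.6887, H(T) = 0.9986, H(S,T) = 1.6742.
I(S;T) = 0.6887 + 0.9986 − 1.6742 = 0.0131 bits.

0.0131 bits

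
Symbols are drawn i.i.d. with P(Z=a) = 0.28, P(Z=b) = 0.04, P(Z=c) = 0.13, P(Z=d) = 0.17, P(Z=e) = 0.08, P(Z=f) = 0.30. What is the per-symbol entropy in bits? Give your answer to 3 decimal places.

2.330 bits

H(Z) = −Σ p·log₂ p.
  −(0.28)·log₂(0.28) = 0.5142
  −(0.04)·log₂(0.04) = 0.1858
  −(0.13)·log₂(0.13) = 0.3826
  −(0.17)·log₂(0.17) = 0.4346
  −(0.08)·log₂(0.08) = 0.2915
  −(0.30)·log₂(0.30) = 0.5211
Sum: 0.5142 + 0.1858 + 0.3826 + 0.4346 + 0.2915 + 0.5211 = 2.330 bits.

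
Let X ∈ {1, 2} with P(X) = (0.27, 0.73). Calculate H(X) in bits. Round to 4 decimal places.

0.8415 bits

H(X) = −Σ p·log₂ p.
  −(0.27)·log₂(0.27) = 0.51002
  −(0.73)·log₂(0.73) = 0.33144
Sum: 0.51002 + 0.33144 = 0.8415 bits.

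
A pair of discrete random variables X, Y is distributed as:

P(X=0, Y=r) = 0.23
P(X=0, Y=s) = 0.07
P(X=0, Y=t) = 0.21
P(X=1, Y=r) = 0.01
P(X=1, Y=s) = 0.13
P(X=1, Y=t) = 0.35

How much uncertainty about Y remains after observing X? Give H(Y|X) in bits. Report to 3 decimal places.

1.209 bits

Marginals: p(X) = (0.5100, 0.4900), p(Y) = (0.2400, 0.2000, 0.5600).
H(Y|X) = Σ p(X) · H(Y|X=·).
  X=0: p=0.5100, H(Y|X=0) = 1.4385
  X=1: p=0.4900, H(Y|X=1) = 0.9692
Weighted sum = 1.209 bits.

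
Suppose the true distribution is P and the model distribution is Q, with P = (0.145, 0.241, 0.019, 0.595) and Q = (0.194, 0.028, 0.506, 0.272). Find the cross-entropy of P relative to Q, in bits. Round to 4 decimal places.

H(P,Q) = −Σ p·log₂ q.
  −0.145·log₂(0.194) = 0.34305
  −0.241·log₂(0.028) = 1.24318
  −0.019·log₂(0.506) = 0.01867
  −0.595·log₂(0.272) = 1.11760
H(P,Q) = 2.7225 bits.

2.7225 bits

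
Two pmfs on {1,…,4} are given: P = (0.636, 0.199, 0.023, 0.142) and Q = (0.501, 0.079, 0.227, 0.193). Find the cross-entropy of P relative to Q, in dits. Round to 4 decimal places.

0.5265 dits

H(P,Q) = −Σ p·log₁₀ q.
  −0.636·log₁₀(0.501) = 0.19090
  −0.199·log₁₀(0.079) = 0.21937
  −0.023·log₁₀(0.227) = 0.01481
  −0.142·log₁₀(0.193) = 0.10145
H(P,Q) = 0.5265 dits.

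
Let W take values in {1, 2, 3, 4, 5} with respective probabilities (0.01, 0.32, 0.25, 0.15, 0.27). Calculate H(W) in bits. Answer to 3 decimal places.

H(W) = −Σ p·log₂ p.
  −(0.01)·log₂(0.01) = 0.0664
  −(0.32)·log₂(0.32) = 0.5260
  −(0.25)·log₂(0.25) = 0.5000
  −(0.15)·log₂(0.15) = 0.4105
  −(0.27)·log₂(0.27) = 0.5100
Sum: 0.0664 + 0.5260 + 0.5000 + 0.4105 + 0.5100 = 2.013 bits.

2.013 bits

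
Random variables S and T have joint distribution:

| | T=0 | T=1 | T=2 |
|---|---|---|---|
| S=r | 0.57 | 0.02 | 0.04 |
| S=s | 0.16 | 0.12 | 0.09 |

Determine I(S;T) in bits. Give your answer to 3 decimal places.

Marginals: p(S) = (0.6300, 0.3700), p(T) = (0.7300, 0.1400, 0.1300).
I(S;T) = Σ p(x,y)·log₂[p(x,y)/(p(x)p(y))].
  (r,0): 0.57·log₂(1.2394) = 0.1765
  (r,1): 0.02·log₂(0.2268) = -0.0428
  (r,2): 0.04·log₂(0.4884) = -0.0414
  (s,0): 0.16·log₂(0.5924) = -0.1209
  (s,1): 0.12·log₂(2.3166) = 0.1454
  (s,2): 0.09·log₂(1.8711) = 0.0813
Sum = 0.198 bits.

0.198 bits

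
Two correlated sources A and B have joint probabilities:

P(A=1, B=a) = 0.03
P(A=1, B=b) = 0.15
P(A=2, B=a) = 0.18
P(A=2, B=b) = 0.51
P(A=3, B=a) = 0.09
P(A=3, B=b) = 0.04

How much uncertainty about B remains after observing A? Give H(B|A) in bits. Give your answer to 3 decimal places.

0.804 bits

Chain rule: H(B|A) = H(A,B) − H(A).
Marginals: p(A) = (0.1800, 0.6900, 0.1300), p(B) = (0.3000, 0.7000).
H(A,B) = 2.0015 bits; H(A) = 1.1973 bits.
H(B|A) = 2.0015 − 1.1973 = 0.804 bits.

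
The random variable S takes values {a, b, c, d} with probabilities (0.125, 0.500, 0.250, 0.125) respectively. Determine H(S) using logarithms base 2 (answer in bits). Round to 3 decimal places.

H(S) = −Σ p·log₂ p.
  −(0.125)·log₂(0.125) = 0.3750
  −(0.500)·log₂(0.500) = 0.5000
  −(0.250)·log₂(0.250) = 0.5000
  −(0.125)·log₂(0.125) = 0.3750
Sum: 0.3750 + 0.5000 + 0.5000 + 0.3750 = 1.750 bits.

1.750 bits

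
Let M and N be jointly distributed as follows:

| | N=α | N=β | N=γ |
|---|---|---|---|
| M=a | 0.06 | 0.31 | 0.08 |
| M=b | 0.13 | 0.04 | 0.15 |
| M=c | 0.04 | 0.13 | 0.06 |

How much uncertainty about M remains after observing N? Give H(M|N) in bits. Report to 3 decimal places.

1.336 bits

Chain rule: H(M|N) = H(M,N) − H(N).
Marginals: p(M) = (0.4500, 0.3200, 0.2300), p(N) = (0.2300, 0.4800, 0.2900).
H(M,N) = 2.8497 bits; H(N) = 1.5138 bits.
H(M|N) = 2.8497 − 1.5138 = 1.336 bits.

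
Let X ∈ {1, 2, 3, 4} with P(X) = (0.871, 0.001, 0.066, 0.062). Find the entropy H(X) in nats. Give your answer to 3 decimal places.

0.479 nats

H(X) = −Σ p·ln p.
  −(0.871)·ln(0.871) = 0.1203
  −(0.001)·ln(0.001) = 0.0069
  −(0.066)·ln(0.066) = 0.1794
  −(0.062)·ln(0.062) = 0.1724
Sum: 0.1203 + 0.0069 + 0.1794 + 0.1724 = 0.479 nats.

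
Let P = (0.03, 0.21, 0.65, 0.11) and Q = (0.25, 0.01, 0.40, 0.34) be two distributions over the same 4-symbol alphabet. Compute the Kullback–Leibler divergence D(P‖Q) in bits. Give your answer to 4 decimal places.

1.1068 bits

D(P‖Q) = Σ p·log₂(p/q).
  0.03·log₂(0.03/0.25) = -0.09177
  0.21·log₂(0.21/0.01) = 0.92239
  0.65·log₂(0.65/0.40) = 0.45529
  0.11·log₂(0.11/0.34) = -0.17908
D(P‖Q) = 1.1068 bits.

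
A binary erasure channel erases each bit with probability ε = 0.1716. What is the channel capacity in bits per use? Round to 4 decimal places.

Binary erasure channel: capacity C = 1 − ε.
C = 1 − 0.1716 = 0.8284 bits per channel use.

0.8284 bits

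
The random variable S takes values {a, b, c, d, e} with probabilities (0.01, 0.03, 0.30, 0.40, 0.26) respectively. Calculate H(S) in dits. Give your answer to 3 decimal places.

0.534 dits

H(S) = −Σ p·log₁₀ p.
  −(0.01)·log₁₀(0.01) = 0.0200
  −(0.03)·log₁₀(0.03) = 0.0457
  −(0.30)·log₁₀(0.30) = 0.1569
  −(0.40)·log₁₀(0.40) = 0.1592
  −(0.26)·log₁₀(0.26) = 0.1521
Sum: 0.0200 + 0.0457 + 0.1569 + 0.1592 + 0.1521 = 0.534 dits.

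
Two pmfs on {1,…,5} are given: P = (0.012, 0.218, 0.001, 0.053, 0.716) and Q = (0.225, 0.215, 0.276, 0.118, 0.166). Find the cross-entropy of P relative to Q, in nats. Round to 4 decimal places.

H(P,Q) = −Σ p·ln q.
  −0.012·ln(0.225) = 0.01790
  −0.218·ln(0.215) = 0.33509
  −0.001·ln(0.276) = 0.00129
  −0.053·ln(0.118) = 0.11326
  −0.716·ln(0.166) = 1.28577
H(P,Q) = 1.7533 nats.

1.7533 nats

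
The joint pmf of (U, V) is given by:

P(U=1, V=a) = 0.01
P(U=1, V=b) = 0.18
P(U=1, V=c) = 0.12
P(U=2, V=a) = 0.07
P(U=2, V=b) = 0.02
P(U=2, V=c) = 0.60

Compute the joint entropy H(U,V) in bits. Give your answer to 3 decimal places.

1.702 bits

H(U,V) = −Σ p(x,y)·log₂ p(x,y) over all 6 cells.
  cell (1,a): −0.01·log₂0.01 = 0.0664
  cell (1,b): −0.18·log₂0.18 = 0.4453
  cell (1,c): −0.12·log₂0.12 = 0.3671
  cell (2,a): −0.07·log₂0.07 = 0.2686
  cell (2,b): −0.02·log₂0.02 = 0.1129
  cell (2,c): −0.60·log₂0.60 = 0.4422
Sum = 1.702 bits.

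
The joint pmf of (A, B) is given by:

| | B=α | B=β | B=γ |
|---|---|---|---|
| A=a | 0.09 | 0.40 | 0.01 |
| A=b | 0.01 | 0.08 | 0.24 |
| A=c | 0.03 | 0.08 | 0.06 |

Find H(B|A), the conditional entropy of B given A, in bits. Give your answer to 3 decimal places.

0.984 bits

Chain rule: H(B|A) = H(A,B) − H(A).
Marginals: p(A) = (0.5000, 0.3300, 0.1700), p(B) = (0.1300, 0.5600, 0.3100).
H(A,B) = 2.4468 bits; H(A) = 1.4624 bits.
H(B|A) = 2.4468 − 1.4624 = 0.984 bits.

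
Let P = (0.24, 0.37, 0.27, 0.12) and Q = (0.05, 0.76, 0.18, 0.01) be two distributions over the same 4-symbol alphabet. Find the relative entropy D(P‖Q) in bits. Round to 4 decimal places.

D(P‖Q) = Σ p·log₂(p/q).
  0.24·log₂(0.24/0.05) = 0.54313
  0.37·log₂(0.37/0.76) = -0.38424
  0.27·log₂(0.27/0.18) = 0.15794
  0.12·log₂(0.12/0.01) = 0.43020
D(P‖Q) = 0.7470 bits.

0.7470 bits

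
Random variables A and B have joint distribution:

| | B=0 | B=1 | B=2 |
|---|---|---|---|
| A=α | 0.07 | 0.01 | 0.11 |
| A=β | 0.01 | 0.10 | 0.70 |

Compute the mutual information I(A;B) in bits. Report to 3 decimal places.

0.145 bits

Marginals: p(A) = (0.1900, 0.8100), p(B) = (0.0800, 0.1100, 0.8100).
I(A;B) = H(A) + H(B) − H(A,B).
H(A) = 0.7015, H(B) = 0.8880, H(A,B) = 1.4441.
I(A;B) = 0.7015 + 0.8880 − 1.4441 = 0.145 bits.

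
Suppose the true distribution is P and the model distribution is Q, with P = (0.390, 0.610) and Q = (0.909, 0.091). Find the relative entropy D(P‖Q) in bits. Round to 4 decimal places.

D(P‖Q) = Σ p·log₂(p/q).
  0.390·log₂(0.390/0.909) = -0.47611
  0.610·log₂(0.610/0.091) = 1.67437
D(P‖Q) = 1.1983 bits.

1.1983 bits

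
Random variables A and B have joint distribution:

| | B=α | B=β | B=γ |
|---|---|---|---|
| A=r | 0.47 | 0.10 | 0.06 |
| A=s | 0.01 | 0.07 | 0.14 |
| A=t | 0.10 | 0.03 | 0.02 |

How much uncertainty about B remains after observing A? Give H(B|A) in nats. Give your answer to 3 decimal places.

Marginals: p(A) = (0.6300, 0.2200, 0.1500), p(B) = (0.5800, 0.2000, 0.2200).
H(B|A) = Σ p(A) · H(B|A=·).
  A=r: p=0.6300, H(B|A=r) = 0.7347
  A=s: p=0.2200, H(B|A=s) = 0.7925
  A=t: p=0.1500, H(B|A=t) = 0.8609
Weighted sum = 0.766 nats.

0.766 nats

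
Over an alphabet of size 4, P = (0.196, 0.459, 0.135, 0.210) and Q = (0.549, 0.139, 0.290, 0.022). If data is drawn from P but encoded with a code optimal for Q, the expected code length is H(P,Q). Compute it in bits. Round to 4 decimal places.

2.8737 bits

H(P,Q) = −Σ p·log₂ q.
  −0.196·log₂(0.549) = 0.16956
  −0.459·log₂(0.139) = 1.30670
  −0.135·log₂(0.290) = 0.24109
  −0.210·log₂(0.022) = 1.15633
H(P,Q) = 2.8737 bits.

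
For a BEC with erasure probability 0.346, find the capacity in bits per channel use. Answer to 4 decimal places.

Binary erasure channel: capacity C = 1 − ε.
C = 1 − 0.346 = 0.6540 bits per channel use.

0.6540 bits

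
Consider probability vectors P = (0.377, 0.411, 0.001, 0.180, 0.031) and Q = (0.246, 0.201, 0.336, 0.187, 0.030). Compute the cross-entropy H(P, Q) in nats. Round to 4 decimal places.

H(P,Q) = −Σ p·ln q.
  −0.377·ln(0.246) = 0.52871
  −0.411·ln(0.201) = 0.65943
  −0.001·ln(0.336) = 0.00109
  −0.180·ln(0.187) = 0.30180
  −0.031·ln(0.030) = 0.10870
H(P,Q) = 1.5997 nats.

1.5997 nats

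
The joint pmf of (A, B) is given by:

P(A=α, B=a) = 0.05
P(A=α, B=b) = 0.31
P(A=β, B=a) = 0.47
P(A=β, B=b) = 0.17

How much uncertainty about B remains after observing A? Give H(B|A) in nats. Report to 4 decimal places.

Marginals: p(A) = (0.3600, 0.6400), p(B) = (0.5200, 0.4800).
H(B|A) = Σ p(A) · H(B|A=·).
  A=α: p=0.3600, H(B|A=α) = 0.4029
  A=β: p=0.6400, H(B|A=β) = 0.5789
Weighted sum = 0.5155 nats.

0.5155 nats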